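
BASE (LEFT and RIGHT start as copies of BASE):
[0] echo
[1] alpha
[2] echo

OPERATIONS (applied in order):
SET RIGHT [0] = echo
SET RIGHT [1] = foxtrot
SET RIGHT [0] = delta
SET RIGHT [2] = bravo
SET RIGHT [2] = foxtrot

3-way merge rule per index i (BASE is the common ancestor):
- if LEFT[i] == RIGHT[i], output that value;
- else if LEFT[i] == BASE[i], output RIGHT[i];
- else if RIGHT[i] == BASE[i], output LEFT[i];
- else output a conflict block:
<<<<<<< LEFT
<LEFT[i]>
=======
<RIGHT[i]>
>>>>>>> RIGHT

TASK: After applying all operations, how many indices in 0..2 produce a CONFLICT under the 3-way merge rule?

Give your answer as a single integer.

Answer: 0

Derivation:
Final LEFT:  [echo, alpha, echo]
Final RIGHT: [delta, foxtrot, foxtrot]
i=0: L=echo=BASE, R=delta -> take RIGHT -> delta
i=1: L=alpha=BASE, R=foxtrot -> take RIGHT -> foxtrot
i=2: L=echo=BASE, R=foxtrot -> take RIGHT -> foxtrot
Conflict count: 0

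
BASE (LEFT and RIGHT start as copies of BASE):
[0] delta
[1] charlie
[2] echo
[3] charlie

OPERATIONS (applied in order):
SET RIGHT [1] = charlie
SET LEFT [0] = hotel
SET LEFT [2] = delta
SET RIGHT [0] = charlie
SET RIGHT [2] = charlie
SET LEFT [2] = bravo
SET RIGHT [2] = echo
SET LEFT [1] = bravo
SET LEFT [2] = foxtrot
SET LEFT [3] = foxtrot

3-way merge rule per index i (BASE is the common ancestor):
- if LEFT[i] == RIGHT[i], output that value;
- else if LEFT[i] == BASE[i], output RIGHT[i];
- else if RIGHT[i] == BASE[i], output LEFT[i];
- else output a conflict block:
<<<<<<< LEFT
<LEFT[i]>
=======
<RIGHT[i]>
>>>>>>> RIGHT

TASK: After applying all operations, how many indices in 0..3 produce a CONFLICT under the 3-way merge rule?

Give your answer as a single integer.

Answer: 1

Derivation:
Final LEFT:  [hotel, bravo, foxtrot, foxtrot]
Final RIGHT: [charlie, charlie, echo, charlie]
i=0: BASE=delta L=hotel R=charlie all differ -> CONFLICT
i=1: L=bravo, R=charlie=BASE -> take LEFT -> bravo
i=2: L=foxtrot, R=echo=BASE -> take LEFT -> foxtrot
i=3: L=foxtrot, R=charlie=BASE -> take LEFT -> foxtrot
Conflict count: 1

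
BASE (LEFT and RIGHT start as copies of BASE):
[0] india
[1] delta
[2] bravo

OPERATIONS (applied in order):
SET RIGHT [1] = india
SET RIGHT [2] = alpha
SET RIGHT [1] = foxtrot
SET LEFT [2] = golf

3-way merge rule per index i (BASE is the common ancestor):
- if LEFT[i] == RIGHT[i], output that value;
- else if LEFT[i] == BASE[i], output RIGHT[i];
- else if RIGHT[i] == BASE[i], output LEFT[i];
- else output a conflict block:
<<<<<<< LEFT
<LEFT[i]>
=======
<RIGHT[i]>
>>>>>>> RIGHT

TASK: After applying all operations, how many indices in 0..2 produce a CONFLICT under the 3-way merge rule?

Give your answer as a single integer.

Answer: 1

Derivation:
Final LEFT:  [india, delta, golf]
Final RIGHT: [india, foxtrot, alpha]
i=0: L=india R=india -> agree -> india
i=1: L=delta=BASE, R=foxtrot -> take RIGHT -> foxtrot
i=2: BASE=bravo L=golf R=alpha all differ -> CONFLICT
Conflict count: 1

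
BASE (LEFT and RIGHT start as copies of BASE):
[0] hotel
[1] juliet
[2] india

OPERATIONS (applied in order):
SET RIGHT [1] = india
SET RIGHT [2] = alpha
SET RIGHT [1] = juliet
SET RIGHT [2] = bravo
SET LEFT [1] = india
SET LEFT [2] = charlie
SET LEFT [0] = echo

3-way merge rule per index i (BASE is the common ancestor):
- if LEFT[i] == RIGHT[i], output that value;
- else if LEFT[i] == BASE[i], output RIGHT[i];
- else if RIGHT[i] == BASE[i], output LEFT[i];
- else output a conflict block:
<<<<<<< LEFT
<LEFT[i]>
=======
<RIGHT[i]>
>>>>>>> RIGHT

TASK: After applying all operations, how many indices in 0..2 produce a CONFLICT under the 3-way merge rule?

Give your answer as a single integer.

Final LEFT:  [echo, india, charlie]
Final RIGHT: [hotel, juliet, bravo]
i=0: L=echo, R=hotel=BASE -> take LEFT -> echo
i=1: L=india, R=juliet=BASE -> take LEFT -> india
i=2: BASE=india L=charlie R=bravo all differ -> CONFLICT
Conflict count: 1

Answer: 1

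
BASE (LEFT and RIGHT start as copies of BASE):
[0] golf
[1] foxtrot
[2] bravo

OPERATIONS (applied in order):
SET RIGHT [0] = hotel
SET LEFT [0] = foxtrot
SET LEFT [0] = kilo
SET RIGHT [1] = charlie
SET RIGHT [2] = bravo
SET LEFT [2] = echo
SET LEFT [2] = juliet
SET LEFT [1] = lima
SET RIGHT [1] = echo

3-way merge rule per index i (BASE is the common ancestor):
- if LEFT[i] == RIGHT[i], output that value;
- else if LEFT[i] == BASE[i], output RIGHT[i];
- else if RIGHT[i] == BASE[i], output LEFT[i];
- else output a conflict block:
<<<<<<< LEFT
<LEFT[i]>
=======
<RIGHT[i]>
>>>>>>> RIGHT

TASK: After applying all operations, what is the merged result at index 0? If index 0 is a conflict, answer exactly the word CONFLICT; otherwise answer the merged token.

Final LEFT:  [kilo, lima, juliet]
Final RIGHT: [hotel, echo, bravo]
i=0: BASE=golf L=kilo R=hotel all differ -> CONFLICT
i=1: BASE=foxtrot L=lima R=echo all differ -> CONFLICT
i=2: L=juliet, R=bravo=BASE -> take LEFT -> juliet
Index 0 -> CONFLICT

Answer: CONFLICT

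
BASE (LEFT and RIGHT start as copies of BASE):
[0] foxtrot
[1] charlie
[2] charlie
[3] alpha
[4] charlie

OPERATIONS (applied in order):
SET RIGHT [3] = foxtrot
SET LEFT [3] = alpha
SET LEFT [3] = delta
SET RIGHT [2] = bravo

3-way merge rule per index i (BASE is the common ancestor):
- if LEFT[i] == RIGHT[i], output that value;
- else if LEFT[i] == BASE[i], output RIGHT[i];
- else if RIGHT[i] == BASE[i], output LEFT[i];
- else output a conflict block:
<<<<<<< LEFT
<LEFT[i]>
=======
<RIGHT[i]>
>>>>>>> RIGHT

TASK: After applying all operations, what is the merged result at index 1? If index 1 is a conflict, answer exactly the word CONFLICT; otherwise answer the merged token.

Final LEFT:  [foxtrot, charlie, charlie, delta, charlie]
Final RIGHT: [foxtrot, charlie, bravo, foxtrot, charlie]
i=0: L=foxtrot R=foxtrot -> agree -> foxtrot
i=1: L=charlie R=charlie -> agree -> charlie
i=2: L=charlie=BASE, R=bravo -> take RIGHT -> bravo
i=3: BASE=alpha L=delta R=foxtrot all differ -> CONFLICT
i=4: L=charlie R=charlie -> agree -> charlie
Index 1 -> charlie

Answer: charlie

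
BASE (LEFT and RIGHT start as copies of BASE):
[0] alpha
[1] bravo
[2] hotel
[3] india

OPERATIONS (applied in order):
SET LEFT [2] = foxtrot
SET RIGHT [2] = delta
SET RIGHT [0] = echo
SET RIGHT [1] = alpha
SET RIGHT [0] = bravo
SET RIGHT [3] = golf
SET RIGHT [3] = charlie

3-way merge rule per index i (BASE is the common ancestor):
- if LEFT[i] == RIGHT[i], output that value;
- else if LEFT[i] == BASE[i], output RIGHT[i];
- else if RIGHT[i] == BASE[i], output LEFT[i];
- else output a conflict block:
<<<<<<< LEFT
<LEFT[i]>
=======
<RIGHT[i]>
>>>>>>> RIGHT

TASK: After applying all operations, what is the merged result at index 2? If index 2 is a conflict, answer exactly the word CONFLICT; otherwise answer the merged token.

Answer: CONFLICT

Derivation:
Final LEFT:  [alpha, bravo, foxtrot, india]
Final RIGHT: [bravo, alpha, delta, charlie]
i=0: L=alpha=BASE, R=bravo -> take RIGHT -> bravo
i=1: L=bravo=BASE, R=alpha -> take RIGHT -> alpha
i=2: BASE=hotel L=foxtrot R=delta all differ -> CONFLICT
i=3: L=india=BASE, R=charlie -> take RIGHT -> charlie
Index 2 -> CONFLICT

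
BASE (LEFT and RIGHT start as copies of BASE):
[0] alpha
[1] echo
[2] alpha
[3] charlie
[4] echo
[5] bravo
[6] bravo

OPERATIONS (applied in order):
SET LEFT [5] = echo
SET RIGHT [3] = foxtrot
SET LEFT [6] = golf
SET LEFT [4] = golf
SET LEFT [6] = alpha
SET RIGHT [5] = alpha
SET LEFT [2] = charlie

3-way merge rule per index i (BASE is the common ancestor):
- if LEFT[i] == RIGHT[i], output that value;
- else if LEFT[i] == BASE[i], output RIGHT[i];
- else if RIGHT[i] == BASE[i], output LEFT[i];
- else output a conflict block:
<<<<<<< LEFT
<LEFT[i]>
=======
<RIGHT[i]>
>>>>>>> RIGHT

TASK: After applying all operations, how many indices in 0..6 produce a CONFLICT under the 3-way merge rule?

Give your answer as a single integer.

Final LEFT:  [alpha, echo, charlie, charlie, golf, echo, alpha]
Final RIGHT: [alpha, echo, alpha, foxtrot, echo, alpha, bravo]
i=0: L=alpha R=alpha -> agree -> alpha
i=1: L=echo R=echo -> agree -> echo
i=2: L=charlie, R=alpha=BASE -> take LEFT -> charlie
i=3: L=charlie=BASE, R=foxtrot -> take RIGHT -> foxtrot
i=4: L=golf, R=echo=BASE -> take LEFT -> golf
i=5: BASE=bravo L=echo R=alpha all differ -> CONFLICT
i=6: L=alpha, R=bravo=BASE -> take LEFT -> alpha
Conflict count: 1

Answer: 1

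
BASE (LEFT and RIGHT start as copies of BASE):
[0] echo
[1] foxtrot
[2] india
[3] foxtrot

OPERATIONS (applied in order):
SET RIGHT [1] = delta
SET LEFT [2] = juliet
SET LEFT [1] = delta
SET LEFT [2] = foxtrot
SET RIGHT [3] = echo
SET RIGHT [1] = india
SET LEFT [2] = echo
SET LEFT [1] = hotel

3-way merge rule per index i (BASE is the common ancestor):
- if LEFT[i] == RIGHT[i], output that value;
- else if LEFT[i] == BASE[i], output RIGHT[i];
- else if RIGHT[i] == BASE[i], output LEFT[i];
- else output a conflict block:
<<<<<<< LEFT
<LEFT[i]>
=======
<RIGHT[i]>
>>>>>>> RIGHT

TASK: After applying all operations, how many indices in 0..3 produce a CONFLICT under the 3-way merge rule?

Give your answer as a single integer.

Answer: 1

Derivation:
Final LEFT:  [echo, hotel, echo, foxtrot]
Final RIGHT: [echo, india, india, echo]
i=0: L=echo R=echo -> agree -> echo
i=1: BASE=foxtrot L=hotel R=india all differ -> CONFLICT
i=2: L=echo, R=india=BASE -> take LEFT -> echo
i=3: L=foxtrot=BASE, R=echo -> take RIGHT -> echo
Conflict count: 1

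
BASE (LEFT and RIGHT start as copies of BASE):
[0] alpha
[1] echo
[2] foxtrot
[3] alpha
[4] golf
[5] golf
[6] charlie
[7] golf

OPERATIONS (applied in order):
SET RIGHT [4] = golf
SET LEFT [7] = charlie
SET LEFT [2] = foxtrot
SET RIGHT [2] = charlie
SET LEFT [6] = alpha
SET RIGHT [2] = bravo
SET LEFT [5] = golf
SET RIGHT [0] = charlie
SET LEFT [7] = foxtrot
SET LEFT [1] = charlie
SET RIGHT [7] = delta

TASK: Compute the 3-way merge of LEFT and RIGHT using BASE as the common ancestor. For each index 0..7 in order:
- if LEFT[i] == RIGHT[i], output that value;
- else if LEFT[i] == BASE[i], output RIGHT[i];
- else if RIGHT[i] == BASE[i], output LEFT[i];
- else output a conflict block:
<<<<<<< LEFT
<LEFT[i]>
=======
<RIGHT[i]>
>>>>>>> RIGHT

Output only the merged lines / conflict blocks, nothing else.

Answer: charlie
charlie
bravo
alpha
golf
golf
alpha
<<<<<<< LEFT
foxtrot
=======
delta
>>>>>>> RIGHT

Derivation:
Final LEFT:  [alpha, charlie, foxtrot, alpha, golf, golf, alpha, foxtrot]
Final RIGHT: [charlie, echo, bravo, alpha, golf, golf, charlie, delta]
i=0: L=alpha=BASE, R=charlie -> take RIGHT -> charlie
i=1: L=charlie, R=echo=BASE -> take LEFT -> charlie
i=2: L=foxtrot=BASE, R=bravo -> take RIGHT -> bravo
i=3: L=alpha R=alpha -> agree -> alpha
i=4: L=golf R=golf -> agree -> golf
i=5: L=golf R=golf -> agree -> golf
i=6: L=alpha, R=charlie=BASE -> take LEFT -> alpha
i=7: BASE=golf L=foxtrot R=delta all differ -> CONFLICT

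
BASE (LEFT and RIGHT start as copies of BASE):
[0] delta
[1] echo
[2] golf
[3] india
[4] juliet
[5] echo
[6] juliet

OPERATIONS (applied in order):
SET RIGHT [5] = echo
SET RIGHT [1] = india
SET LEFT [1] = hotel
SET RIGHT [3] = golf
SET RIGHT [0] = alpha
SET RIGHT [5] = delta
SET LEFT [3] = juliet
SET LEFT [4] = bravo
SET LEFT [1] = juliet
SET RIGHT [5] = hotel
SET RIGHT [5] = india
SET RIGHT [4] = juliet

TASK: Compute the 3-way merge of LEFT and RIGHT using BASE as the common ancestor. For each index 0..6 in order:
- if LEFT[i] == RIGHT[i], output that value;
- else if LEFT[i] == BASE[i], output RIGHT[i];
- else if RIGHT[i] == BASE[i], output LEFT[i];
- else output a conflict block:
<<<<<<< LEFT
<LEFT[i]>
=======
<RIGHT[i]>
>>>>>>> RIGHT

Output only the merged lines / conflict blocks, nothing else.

Answer: alpha
<<<<<<< LEFT
juliet
=======
india
>>>>>>> RIGHT
golf
<<<<<<< LEFT
juliet
=======
golf
>>>>>>> RIGHT
bravo
india
juliet

Derivation:
Final LEFT:  [delta, juliet, golf, juliet, bravo, echo, juliet]
Final RIGHT: [alpha, india, golf, golf, juliet, india, juliet]
i=0: L=delta=BASE, R=alpha -> take RIGHT -> alpha
i=1: BASE=echo L=juliet R=india all differ -> CONFLICT
i=2: L=golf R=golf -> agree -> golf
i=3: BASE=india L=juliet R=golf all differ -> CONFLICT
i=4: L=bravo, R=juliet=BASE -> take LEFT -> bravo
i=5: L=echo=BASE, R=india -> take RIGHT -> india
i=6: L=juliet R=juliet -> agree -> juliet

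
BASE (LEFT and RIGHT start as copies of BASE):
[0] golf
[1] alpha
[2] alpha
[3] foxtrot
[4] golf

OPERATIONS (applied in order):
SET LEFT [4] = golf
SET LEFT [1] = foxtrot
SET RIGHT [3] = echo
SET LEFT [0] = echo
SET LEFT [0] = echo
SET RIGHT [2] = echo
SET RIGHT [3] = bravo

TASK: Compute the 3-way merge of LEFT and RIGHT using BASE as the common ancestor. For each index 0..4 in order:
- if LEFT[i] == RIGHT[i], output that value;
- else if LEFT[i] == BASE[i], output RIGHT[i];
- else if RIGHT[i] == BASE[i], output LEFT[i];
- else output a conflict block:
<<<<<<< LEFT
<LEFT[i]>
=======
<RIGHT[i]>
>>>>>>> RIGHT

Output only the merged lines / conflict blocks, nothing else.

Answer: echo
foxtrot
echo
bravo
golf

Derivation:
Final LEFT:  [echo, foxtrot, alpha, foxtrot, golf]
Final RIGHT: [golf, alpha, echo, bravo, golf]
i=0: L=echo, R=golf=BASE -> take LEFT -> echo
i=1: L=foxtrot, R=alpha=BASE -> take LEFT -> foxtrot
i=2: L=alpha=BASE, R=echo -> take RIGHT -> echo
i=3: L=foxtrot=BASE, R=bravo -> take RIGHT -> bravo
i=4: L=golf R=golf -> agree -> golf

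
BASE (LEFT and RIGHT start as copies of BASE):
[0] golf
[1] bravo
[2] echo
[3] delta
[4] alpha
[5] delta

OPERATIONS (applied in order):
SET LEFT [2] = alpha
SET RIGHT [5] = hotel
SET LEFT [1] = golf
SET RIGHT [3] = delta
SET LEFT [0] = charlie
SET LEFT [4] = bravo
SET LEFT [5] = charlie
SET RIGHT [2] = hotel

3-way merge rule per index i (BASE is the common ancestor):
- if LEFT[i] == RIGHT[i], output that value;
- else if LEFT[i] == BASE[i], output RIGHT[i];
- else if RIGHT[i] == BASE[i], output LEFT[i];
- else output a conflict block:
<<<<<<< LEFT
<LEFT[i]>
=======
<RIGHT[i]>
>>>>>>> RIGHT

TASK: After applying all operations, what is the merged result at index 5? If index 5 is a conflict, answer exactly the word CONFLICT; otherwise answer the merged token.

Final LEFT:  [charlie, golf, alpha, delta, bravo, charlie]
Final RIGHT: [golf, bravo, hotel, delta, alpha, hotel]
i=0: L=charlie, R=golf=BASE -> take LEFT -> charlie
i=1: L=golf, R=bravo=BASE -> take LEFT -> golf
i=2: BASE=echo L=alpha R=hotel all differ -> CONFLICT
i=3: L=delta R=delta -> agree -> delta
i=4: L=bravo, R=alpha=BASE -> take LEFT -> bravo
i=5: BASE=delta L=charlie R=hotel all differ -> CONFLICT
Index 5 -> CONFLICT

Answer: CONFLICT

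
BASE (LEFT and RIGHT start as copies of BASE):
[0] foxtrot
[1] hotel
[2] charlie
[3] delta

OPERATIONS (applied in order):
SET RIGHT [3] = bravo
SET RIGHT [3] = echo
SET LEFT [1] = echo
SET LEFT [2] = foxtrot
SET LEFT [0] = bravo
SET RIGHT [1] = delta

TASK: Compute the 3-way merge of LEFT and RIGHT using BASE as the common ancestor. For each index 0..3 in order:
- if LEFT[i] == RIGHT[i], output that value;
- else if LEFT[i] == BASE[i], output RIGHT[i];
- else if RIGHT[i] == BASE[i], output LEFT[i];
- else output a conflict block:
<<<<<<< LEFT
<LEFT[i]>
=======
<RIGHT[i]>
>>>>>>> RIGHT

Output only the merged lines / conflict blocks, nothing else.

Final LEFT:  [bravo, echo, foxtrot, delta]
Final RIGHT: [foxtrot, delta, charlie, echo]
i=0: L=bravo, R=foxtrot=BASE -> take LEFT -> bravo
i=1: BASE=hotel L=echo R=delta all differ -> CONFLICT
i=2: L=foxtrot, R=charlie=BASE -> take LEFT -> foxtrot
i=3: L=delta=BASE, R=echo -> take RIGHT -> echo

Answer: bravo
<<<<<<< LEFT
echo
=======
delta
>>>>>>> RIGHT
foxtrot
echo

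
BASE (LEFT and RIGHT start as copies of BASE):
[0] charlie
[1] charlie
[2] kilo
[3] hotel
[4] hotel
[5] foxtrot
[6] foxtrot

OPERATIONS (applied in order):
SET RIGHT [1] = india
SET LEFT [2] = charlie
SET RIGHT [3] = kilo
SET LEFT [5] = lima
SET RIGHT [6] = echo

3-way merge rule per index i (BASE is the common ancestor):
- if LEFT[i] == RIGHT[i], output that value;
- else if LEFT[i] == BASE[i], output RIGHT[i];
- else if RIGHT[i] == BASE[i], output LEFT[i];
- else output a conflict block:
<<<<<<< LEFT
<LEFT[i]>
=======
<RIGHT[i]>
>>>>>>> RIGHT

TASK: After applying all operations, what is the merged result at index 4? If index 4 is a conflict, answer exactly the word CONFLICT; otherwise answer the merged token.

Answer: hotel

Derivation:
Final LEFT:  [charlie, charlie, charlie, hotel, hotel, lima, foxtrot]
Final RIGHT: [charlie, india, kilo, kilo, hotel, foxtrot, echo]
i=0: L=charlie R=charlie -> agree -> charlie
i=1: L=charlie=BASE, R=india -> take RIGHT -> india
i=2: L=charlie, R=kilo=BASE -> take LEFT -> charlie
i=3: L=hotel=BASE, R=kilo -> take RIGHT -> kilo
i=4: L=hotel R=hotel -> agree -> hotel
i=5: L=lima, R=foxtrot=BASE -> take LEFT -> lima
i=6: L=foxtrot=BASE, R=echo -> take RIGHT -> echo
Index 4 -> hotel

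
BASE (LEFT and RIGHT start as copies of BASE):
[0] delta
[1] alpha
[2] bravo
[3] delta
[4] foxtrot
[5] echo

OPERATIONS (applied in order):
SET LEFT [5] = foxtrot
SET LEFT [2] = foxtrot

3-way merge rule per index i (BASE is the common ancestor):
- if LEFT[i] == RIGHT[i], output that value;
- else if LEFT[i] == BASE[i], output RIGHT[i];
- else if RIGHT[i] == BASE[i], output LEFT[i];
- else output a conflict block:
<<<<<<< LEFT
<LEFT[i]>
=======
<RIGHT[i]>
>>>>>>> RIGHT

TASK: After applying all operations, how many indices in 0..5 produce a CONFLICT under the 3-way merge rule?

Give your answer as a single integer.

Final LEFT:  [delta, alpha, foxtrot, delta, foxtrot, foxtrot]
Final RIGHT: [delta, alpha, bravo, delta, foxtrot, echo]
i=0: L=delta R=delta -> agree -> delta
i=1: L=alpha R=alpha -> agree -> alpha
i=2: L=foxtrot, R=bravo=BASE -> take LEFT -> foxtrot
i=3: L=delta R=delta -> agree -> delta
i=4: L=foxtrot R=foxtrot -> agree -> foxtrot
i=5: L=foxtrot, R=echo=BASE -> take LEFT -> foxtrot
Conflict count: 0

Answer: 0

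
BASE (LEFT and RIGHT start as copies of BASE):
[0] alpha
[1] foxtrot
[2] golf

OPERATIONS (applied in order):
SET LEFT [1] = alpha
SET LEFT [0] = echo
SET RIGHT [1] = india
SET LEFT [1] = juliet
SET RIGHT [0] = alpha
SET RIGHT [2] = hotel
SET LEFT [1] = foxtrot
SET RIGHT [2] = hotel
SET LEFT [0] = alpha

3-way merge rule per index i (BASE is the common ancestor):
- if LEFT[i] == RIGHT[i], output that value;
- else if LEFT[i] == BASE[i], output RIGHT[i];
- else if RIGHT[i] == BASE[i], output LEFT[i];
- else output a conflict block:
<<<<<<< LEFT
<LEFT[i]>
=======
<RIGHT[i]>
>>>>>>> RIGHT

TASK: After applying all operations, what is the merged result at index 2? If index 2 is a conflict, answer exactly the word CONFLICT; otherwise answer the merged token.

Final LEFT:  [alpha, foxtrot, golf]
Final RIGHT: [alpha, india, hotel]
i=0: L=alpha R=alpha -> agree -> alpha
i=1: L=foxtrot=BASE, R=india -> take RIGHT -> india
i=2: L=golf=BASE, R=hotel -> take RIGHT -> hotel
Index 2 -> hotel

Answer: hotel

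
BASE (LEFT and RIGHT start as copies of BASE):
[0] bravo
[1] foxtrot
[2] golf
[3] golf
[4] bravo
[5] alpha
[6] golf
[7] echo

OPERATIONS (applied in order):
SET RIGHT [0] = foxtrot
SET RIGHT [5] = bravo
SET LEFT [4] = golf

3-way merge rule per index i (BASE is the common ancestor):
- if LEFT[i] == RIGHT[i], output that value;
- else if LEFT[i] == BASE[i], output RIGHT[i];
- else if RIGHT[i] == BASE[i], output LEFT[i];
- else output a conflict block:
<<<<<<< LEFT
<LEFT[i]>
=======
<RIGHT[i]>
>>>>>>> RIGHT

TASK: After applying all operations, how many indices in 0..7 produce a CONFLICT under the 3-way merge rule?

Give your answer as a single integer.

Answer: 0

Derivation:
Final LEFT:  [bravo, foxtrot, golf, golf, golf, alpha, golf, echo]
Final RIGHT: [foxtrot, foxtrot, golf, golf, bravo, bravo, golf, echo]
i=0: L=bravo=BASE, R=foxtrot -> take RIGHT -> foxtrot
i=1: L=foxtrot R=foxtrot -> agree -> foxtrot
i=2: L=golf R=golf -> agree -> golf
i=3: L=golf R=golf -> agree -> golf
i=4: L=golf, R=bravo=BASE -> take LEFT -> golf
i=5: L=alpha=BASE, R=bravo -> take RIGHT -> bravo
i=6: L=golf R=golf -> agree -> golf
i=7: L=echo R=echo -> agree -> echo
Conflict count: 0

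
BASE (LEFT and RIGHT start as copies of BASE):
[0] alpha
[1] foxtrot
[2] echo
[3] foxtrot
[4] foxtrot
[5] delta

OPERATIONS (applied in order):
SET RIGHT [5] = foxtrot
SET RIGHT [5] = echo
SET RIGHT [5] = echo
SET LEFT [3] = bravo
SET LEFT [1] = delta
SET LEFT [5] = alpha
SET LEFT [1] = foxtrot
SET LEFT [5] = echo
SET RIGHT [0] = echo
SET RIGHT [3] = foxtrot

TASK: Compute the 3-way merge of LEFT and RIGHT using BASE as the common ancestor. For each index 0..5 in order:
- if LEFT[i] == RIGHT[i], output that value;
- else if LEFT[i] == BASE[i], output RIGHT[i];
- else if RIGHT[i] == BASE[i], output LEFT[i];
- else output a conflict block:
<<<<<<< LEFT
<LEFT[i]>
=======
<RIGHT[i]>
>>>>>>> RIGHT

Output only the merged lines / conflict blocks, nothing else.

Final LEFT:  [alpha, foxtrot, echo, bravo, foxtrot, echo]
Final RIGHT: [echo, foxtrot, echo, foxtrot, foxtrot, echo]
i=0: L=alpha=BASE, R=echo -> take RIGHT -> echo
i=1: L=foxtrot R=foxtrot -> agree -> foxtrot
i=2: L=echo R=echo -> agree -> echo
i=3: L=bravo, R=foxtrot=BASE -> take LEFT -> bravo
i=4: L=foxtrot R=foxtrot -> agree -> foxtrot
i=5: L=echo R=echo -> agree -> echo

Answer: echo
foxtrot
echo
bravo
foxtrot
echo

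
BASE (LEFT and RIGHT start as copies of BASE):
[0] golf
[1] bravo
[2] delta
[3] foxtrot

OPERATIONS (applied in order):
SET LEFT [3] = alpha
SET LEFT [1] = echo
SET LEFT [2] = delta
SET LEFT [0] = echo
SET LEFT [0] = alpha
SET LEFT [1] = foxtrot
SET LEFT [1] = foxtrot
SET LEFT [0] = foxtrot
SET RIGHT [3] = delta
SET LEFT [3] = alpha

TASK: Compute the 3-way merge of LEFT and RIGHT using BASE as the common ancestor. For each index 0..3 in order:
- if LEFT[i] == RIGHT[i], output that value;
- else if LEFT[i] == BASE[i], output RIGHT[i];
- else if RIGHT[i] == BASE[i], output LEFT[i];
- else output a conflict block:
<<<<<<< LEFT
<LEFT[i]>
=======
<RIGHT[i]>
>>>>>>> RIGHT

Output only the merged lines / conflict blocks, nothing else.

Final LEFT:  [foxtrot, foxtrot, delta, alpha]
Final RIGHT: [golf, bravo, delta, delta]
i=0: L=foxtrot, R=golf=BASE -> take LEFT -> foxtrot
i=1: L=foxtrot, R=bravo=BASE -> take LEFT -> foxtrot
i=2: L=delta R=delta -> agree -> delta
i=3: BASE=foxtrot L=alpha R=delta all differ -> CONFLICT

Answer: foxtrot
foxtrot
delta
<<<<<<< LEFT
alpha
=======
delta
>>>>>>> RIGHT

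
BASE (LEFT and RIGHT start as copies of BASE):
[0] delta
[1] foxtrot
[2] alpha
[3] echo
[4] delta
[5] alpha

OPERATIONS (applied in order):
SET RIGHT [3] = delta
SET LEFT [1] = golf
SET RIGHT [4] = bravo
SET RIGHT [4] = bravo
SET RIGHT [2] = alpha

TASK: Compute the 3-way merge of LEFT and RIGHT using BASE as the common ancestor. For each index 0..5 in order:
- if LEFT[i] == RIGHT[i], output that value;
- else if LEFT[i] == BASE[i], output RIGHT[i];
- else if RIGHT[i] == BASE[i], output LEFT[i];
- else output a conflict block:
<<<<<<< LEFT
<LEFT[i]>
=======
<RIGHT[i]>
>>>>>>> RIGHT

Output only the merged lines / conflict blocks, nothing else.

Final LEFT:  [delta, golf, alpha, echo, delta, alpha]
Final RIGHT: [delta, foxtrot, alpha, delta, bravo, alpha]
i=0: L=delta R=delta -> agree -> delta
i=1: L=golf, R=foxtrot=BASE -> take LEFT -> golf
i=2: L=alpha R=alpha -> agree -> alpha
i=3: L=echo=BASE, R=delta -> take RIGHT -> delta
i=4: L=delta=BASE, R=bravo -> take RIGHT -> bravo
i=5: L=alpha R=alpha -> agree -> alpha

Answer: delta
golf
alpha
delta
bravo
alpha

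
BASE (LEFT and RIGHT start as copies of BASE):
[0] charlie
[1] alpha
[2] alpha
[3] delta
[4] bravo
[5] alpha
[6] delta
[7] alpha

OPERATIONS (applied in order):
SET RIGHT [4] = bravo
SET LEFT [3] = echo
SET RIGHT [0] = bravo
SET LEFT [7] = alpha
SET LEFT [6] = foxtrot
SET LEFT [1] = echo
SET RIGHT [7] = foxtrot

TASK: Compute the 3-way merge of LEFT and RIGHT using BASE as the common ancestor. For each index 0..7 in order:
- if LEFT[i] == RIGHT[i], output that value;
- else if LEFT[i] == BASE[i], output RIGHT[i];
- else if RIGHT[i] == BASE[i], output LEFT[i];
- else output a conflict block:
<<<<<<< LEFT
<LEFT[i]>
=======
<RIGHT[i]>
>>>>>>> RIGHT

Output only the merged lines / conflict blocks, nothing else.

Final LEFT:  [charlie, echo, alpha, echo, bravo, alpha, foxtrot, alpha]
Final RIGHT: [bravo, alpha, alpha, delta, bravo, alpha, delta, foxtrot]
i=0: L=charlie=BASE, R=bravo -> take RIGHT -> bravo
i=1: L=echo, R=alpha=BASE -> take LEFT -> echo
i=2: L=alpha R=alpha -> agree -> alpha
i=3: L=echo, R=delta=BASE -> take LEFT -> echo
i=4: L=bravo R=bravo -> agree -> bravo
i=5: L=alpha R=alpha -> agree -> alpha
i=6: L=foxtrot, R=delta=BASE -> take LEFT -> foxtrot
i=7: L=alpha=BASE, R=foxtrot -> take RIGHT -> foxtrot

Answer: bravo
echo
alpha
echo
bravo
alpha
foxtrot
foxtrot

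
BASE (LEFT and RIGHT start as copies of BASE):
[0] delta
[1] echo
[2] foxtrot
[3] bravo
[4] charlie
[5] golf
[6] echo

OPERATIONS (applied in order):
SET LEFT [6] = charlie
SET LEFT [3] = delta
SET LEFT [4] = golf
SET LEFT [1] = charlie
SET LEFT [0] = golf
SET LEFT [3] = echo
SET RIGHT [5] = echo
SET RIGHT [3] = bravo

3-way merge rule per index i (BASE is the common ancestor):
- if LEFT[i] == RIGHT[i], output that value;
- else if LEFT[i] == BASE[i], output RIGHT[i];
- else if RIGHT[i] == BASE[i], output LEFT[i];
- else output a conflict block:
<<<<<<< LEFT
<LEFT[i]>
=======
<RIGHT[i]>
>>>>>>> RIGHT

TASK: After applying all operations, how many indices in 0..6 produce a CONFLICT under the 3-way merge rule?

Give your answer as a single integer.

Final LEFT:  [golf, charlie, foxtrot, echo, golf, golf, charlie]
Final RIGHT: [delta, echo, foxtrot, bravo, charlie, echo, echo]
i=0: L=golf, R=delta=BASE -> take LEFT -> golf
i=1: L=charlie, R=echo=BASE -> take LEFT -> charlie
i=2: L=foxtrot R=foxtrot -> agree -> foxtrot
i=3: L=echo, R=bravo=BASE -> take LEFT -> echo
i=4: L=golf, R=charlie=BASE -> take LEFT -> golf
i=5: L=golf=BASE, R=echo -> take RIGHT -> echo
i=6: L=charlie, R=echo=BASE -> take LEFT -> charlie
Conflict count: 0

Answer: 0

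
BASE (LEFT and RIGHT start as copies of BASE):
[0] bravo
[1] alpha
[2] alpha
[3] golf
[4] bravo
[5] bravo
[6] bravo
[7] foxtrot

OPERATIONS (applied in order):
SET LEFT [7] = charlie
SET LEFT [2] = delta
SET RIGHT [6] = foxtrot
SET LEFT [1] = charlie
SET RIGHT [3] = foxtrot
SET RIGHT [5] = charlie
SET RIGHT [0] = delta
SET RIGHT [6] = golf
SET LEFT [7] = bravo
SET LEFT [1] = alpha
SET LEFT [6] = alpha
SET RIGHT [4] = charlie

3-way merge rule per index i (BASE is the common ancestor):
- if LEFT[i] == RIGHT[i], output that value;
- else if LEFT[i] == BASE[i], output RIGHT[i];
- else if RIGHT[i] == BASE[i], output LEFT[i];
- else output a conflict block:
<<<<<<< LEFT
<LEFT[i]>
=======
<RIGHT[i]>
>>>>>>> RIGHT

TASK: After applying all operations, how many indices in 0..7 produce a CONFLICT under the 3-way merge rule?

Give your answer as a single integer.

Answer: 1

Derivation:
Final LEFT:  [bravo, alpha, delta, golf, bravo, bravo, alpha, bravo]
Final RIGHT: [delta, alpha, alpha, foxtrot, charlie, charlie, golf, foxtrot]
i=0: L=bravo=BASE, R=delta -> take RIGHT -> delta
i=1: L=alpha R=alpha -> agree -> alpha
i=2: L=delta, R=alpha=BASE -> take LEFT -> delta
i=3: L=golf=BASE, R=foxtrot -> take RIGHT -> foxtrot
i=4: L=bravo=BASE, R=charlie -> take RIGHT -> charlie
i=5: L=bravo=BASE, R=charlie -> take RIGHT -> charlie
i=6: BASE=bravo L=alpha R=golf all differ -> CONFLICT
i=7: L=bravo, R=foxtrot=BASE -> take LEFT -> bravo
Conflict count: 1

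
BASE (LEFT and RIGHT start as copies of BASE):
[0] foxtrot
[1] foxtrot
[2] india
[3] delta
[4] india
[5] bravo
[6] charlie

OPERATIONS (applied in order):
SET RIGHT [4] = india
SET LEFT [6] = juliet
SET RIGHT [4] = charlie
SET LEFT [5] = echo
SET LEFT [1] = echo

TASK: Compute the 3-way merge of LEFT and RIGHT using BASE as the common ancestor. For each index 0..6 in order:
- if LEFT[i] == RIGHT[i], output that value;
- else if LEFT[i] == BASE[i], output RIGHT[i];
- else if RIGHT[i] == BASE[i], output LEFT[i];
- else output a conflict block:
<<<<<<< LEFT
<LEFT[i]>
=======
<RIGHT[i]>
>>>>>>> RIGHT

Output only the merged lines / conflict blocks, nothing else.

Final LEFT:  [foxtrot, echo, india, delta, india, echo, juliet]
Final RIGHT: [foxtrot, foxtrot, india, delta, charlie, bravo, charlie]
i=0: L=foxtrot R=foxtrot -> agree -> foxtrot
i=1: L=echo, R=foxtrot=BASE -> take LEFT -> echo
i=2: L=india R=india -> agree -> india
i=3: L=delta R=delta -> agree -> delta
i=4: L=india=BASE, R=charlie -> take RIGHT -> charlie
i=5: L=echo, R=bravo=BASE -> take LEFT -> echo
i=6: L=juliet, R=charlie=BASE -> take LEFT -> juliet

Answer: foxtrot
echo
india
delta
charlie
echo
juliet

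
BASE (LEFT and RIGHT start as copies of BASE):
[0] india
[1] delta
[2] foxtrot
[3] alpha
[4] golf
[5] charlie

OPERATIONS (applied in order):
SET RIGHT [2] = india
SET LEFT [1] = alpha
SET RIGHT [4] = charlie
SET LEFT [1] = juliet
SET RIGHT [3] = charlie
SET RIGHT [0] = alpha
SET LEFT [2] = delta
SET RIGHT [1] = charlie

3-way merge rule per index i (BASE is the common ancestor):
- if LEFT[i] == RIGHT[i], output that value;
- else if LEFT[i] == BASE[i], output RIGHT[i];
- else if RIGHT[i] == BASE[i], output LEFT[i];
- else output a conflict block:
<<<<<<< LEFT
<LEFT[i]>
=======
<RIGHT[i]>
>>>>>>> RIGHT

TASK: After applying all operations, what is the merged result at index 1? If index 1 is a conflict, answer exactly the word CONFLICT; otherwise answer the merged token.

Answer: CONFLICT

Derivation:
Final LEFT:  [india, juliet, delta, alpha, golf, charlie]
Final RIGHT: [alpha, charlie, india, charlie, charlie, charlie]
i=0: L=india=BASE, R=alpha -> take RIGHT -> alpha
i=1: BASE=delta L=juliet R=charlie all differ -> CONFLICT
i=2: BASE=foxtrot L=delta R=india all differ -> CONFLICT
i=3: L=alpha=BASE, R=charlie -> take RIGHT -> charlie
i=4: L=golf=BASE, R=charlie -> take RIGHT -> charlie
i=5: L=charlie R=charlie -> agree -> charlie
Index 1 -> CONFLICT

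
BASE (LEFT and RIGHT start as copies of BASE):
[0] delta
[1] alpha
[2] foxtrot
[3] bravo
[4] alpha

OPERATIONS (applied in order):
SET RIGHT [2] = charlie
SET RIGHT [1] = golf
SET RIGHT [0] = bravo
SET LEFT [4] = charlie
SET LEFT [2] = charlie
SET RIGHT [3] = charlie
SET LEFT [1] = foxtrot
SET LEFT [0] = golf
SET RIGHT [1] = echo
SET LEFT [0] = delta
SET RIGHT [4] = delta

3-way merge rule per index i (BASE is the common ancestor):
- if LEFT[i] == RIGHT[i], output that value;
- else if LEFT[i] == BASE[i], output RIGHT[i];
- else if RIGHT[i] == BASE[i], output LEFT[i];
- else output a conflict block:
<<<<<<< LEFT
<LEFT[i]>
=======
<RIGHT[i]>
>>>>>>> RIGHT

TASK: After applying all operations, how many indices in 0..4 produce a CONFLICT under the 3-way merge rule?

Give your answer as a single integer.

Final LEFT:  [delta, foxtrot, charlie, bravo, charlie]
Final RIGHT: [bravo, echo, charlie, charlie, delta]
i=0: L=delta=BASE, R=bravo -> take RIGHT -> bravo
i=1: BASE=alpha L=foxtrot R=echo all differ -> CONFLICT
i=2: L=charlie R=charlie -> agree -> charlie
i=3: L=bravo=BASE, R=charlie -> take RIGHT -> charlie
i=4: BASE=alpha L=charlie R=delta all differ -> CONFLICT
Conflict count: 2

Answer: 2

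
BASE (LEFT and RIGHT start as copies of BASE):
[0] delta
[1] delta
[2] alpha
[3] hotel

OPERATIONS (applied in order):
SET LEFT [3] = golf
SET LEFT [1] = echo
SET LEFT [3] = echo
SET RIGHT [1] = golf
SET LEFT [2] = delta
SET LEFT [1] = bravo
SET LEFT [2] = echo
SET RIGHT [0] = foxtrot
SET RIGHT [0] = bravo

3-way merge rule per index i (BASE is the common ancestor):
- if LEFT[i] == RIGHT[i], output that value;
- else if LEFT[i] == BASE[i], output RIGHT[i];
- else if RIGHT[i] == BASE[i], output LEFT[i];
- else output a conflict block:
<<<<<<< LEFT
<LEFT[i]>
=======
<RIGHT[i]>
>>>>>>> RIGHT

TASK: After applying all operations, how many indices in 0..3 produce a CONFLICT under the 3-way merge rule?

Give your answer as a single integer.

Answer: 1

Derivation:
Final LEFT:  [delta, bravo, echo, echo]
Final RIGHT: [bravo, golf, alpha, hotel]
i=0: L=delta=BASE, R=bravo -> take RIGHT -> bravo
i=1: BASE=delta L=bravo R=golf all differ -> CONFLICT
i=2: L=echo, R=alpha=BASE -> take LEFT -> echo
i=3: L=echo, R=hotel=BASE -> take LEFT -> echo
Conflict count: 1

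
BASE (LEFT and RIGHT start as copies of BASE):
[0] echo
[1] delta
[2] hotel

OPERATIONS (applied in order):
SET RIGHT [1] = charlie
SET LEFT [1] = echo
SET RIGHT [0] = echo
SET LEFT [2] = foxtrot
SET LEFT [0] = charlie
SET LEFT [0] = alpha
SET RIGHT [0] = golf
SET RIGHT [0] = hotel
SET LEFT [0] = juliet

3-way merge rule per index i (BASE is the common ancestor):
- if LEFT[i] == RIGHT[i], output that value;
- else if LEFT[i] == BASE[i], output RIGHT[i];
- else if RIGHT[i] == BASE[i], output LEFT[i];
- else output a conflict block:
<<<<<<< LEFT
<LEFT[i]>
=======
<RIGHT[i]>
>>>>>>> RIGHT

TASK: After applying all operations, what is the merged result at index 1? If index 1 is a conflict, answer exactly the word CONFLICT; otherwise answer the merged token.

Answer: CONFLICT

Derivation:
Final LEFT:  [juliet, echo, foxtrot]
Final RIGHT: [hotel, charlie, hotel]
i=0: BASE=echo L=juliet R=hotel all differ -> CONFLICT
i=1: BASE=delta L=echo R=charlie all differ -> CONFLICT
i=2: L=foxtrot, R=hotel=BASE -> take LEFT -> foxtrot
Index 1 -> CONFLICT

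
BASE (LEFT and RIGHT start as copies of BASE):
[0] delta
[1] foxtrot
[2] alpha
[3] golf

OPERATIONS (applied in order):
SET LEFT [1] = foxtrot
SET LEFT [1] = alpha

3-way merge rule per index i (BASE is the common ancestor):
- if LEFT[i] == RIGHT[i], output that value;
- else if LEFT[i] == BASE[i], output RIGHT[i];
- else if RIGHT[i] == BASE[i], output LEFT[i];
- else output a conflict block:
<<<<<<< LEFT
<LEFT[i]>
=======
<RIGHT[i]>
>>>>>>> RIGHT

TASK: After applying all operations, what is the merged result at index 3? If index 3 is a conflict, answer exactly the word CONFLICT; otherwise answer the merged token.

Answer: golf

Derivation:
Final LEFT:  [delta, alpha, alpha, golf]
Final RIGHT: [delta, foxtrot, alpha, golf]
i=0: L=delta R=delta -> agree -> delta
i=1: L=alpha, R=foxtrot=BASE -> take LEFT -> alpha
i=2: L=alpha R=alpha -> agree -> alpha
i=3: L=golf R=golf -> agree -> golf
Index 3 -> golf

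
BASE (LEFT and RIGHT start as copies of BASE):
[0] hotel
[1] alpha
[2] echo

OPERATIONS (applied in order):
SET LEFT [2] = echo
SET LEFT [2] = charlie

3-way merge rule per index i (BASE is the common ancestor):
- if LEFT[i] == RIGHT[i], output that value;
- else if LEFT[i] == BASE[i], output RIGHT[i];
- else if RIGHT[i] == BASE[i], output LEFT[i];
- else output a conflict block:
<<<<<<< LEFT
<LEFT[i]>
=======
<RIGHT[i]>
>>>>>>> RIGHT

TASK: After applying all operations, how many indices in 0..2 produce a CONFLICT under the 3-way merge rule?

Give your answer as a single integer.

Final LEFT:  [hotel, alpha, charlie]
Final RIGHT: [hotel, alpha, echo]
i=0: L=hotel R=hotel -> agree -> hotel
i=1: L=alpha R=alpha -> agree -> alpha
i=2: L=charlie, R=echo=BASE -> take LEFT -> charlie
Conflict count: 0

Answer: 0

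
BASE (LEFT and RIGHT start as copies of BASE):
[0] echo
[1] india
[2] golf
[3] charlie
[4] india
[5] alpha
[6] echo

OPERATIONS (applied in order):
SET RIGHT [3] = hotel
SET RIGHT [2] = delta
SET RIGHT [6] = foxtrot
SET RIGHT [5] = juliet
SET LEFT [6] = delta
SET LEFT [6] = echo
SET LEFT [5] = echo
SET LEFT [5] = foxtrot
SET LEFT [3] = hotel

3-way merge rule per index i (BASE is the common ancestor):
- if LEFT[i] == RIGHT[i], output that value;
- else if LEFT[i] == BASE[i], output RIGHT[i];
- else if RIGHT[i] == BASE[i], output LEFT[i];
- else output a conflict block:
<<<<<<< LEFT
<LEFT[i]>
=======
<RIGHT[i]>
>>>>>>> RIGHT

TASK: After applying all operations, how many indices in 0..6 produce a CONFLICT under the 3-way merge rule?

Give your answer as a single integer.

Final LEFT:  [echo, india, golf, hotel, india, foxtrot, echo]
Final RIGHT: [echo, india, delta, hotel, india, juliet, foxtrot]
i=0: L=echo R=echo -> agree -> echo
i=1: L=india R=india -> agree -> india
i=2: L=golf=BASE, R=delta -> take RIGHT -> delta
i=3: L=hotel R=hotel -> agree -> hotel
i=4: L=india R=india -> agree -> india
i=5: BASE=alpha L=foxtrot R=juliet all differ -> CONFLICT
i=6: L=echo=BASE, R=foxtrot -> take RIGHT -> foxtrot
Conflict count: 1

Answer: 1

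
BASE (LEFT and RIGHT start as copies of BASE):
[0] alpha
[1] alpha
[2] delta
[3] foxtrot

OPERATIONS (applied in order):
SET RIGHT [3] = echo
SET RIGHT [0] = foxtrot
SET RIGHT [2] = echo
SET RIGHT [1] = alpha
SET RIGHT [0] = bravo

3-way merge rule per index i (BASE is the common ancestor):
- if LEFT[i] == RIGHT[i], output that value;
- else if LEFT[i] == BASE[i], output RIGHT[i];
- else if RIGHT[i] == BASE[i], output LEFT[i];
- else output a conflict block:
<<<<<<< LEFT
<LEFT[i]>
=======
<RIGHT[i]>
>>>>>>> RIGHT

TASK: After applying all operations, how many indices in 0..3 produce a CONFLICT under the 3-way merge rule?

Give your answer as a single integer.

Final LEFT:  [alpha, alpha, delta, foxtrot]
Final RIGHT: [bravo, alpha, echo, echo]
i=0: L=alpha=BASE, R=bravo -> take RIGHT -> bravo
i=1: L=alpha R=alpha -> agree -> alpha
i=2: L=delta=BASE, R=echo -> take RIGHT -> echo
i=3: L=foxtrot=BASE, R=echo -> take RIGHT -> echo
Conflict count: 0

Answer: 0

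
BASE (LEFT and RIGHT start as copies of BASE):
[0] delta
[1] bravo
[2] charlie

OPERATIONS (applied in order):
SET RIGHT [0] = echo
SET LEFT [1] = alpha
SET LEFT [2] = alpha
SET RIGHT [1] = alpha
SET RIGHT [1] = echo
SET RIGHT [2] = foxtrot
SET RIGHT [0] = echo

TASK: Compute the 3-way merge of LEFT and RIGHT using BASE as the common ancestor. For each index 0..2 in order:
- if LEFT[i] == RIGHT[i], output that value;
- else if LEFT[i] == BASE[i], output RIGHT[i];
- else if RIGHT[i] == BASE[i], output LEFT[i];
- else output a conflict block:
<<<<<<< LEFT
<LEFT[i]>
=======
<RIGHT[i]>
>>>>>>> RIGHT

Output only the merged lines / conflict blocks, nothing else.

Final LEFT:  [delta, alpha, alpha]
Final RIGHT: [echo, echo, foxtrot]
i=0: L=delta=BASE, R=echo -> take RIGHT -> echo
i=1: BASE=bravo L=alpha R=echo all differ -> CONFLICT
i=2: BASE=charlie L=alpha R=foxtrot all differ -> CONFLICT

Answer: echo
<<<<<<< LEFT
alpha
=======
echo
>>>>>>> RIGHT
<<<<<<< LEFT
alpha
=======
foxtrot
>>>>>>> RIGHT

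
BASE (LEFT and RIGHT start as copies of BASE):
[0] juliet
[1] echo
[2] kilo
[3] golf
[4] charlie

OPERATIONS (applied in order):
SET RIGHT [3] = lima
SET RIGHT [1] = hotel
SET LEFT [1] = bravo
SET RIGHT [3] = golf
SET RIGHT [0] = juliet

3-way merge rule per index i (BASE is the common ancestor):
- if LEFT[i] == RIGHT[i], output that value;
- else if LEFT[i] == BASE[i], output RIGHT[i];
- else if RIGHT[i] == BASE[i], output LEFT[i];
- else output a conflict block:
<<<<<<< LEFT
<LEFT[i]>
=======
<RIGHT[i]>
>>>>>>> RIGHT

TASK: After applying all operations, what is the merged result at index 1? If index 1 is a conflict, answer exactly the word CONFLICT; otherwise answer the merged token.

Final LEFT:  [juliet, bravo, kilo, golf, charlie]
Final RIGHT: [juliet, hotel, kilo, golf, charlie]
i=0: L=juliet R=juliet -> agree -> juliet
i=1: BASE=echo L=bravo R=hotel all differ -> CONFLICT
i=2: L=kilo R=kilo -> agree -> kilo
i=3: L=golf R=golf -> agree -> golf
i=4: L=charlie R=charlie -> agree -> charlie
Index 1 -> CONFLICT

Answer: CONFLICT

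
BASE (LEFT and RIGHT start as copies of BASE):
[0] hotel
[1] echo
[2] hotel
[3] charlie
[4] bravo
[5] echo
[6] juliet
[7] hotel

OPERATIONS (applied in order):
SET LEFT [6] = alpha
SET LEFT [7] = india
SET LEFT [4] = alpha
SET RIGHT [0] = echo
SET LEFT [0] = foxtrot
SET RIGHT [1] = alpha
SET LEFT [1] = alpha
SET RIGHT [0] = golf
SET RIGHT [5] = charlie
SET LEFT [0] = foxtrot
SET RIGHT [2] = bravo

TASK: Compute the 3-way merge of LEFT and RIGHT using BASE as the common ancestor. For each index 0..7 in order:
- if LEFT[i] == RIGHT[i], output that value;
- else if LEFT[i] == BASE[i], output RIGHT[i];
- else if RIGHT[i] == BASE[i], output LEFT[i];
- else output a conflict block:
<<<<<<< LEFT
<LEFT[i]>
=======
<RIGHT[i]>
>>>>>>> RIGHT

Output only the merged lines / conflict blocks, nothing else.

Answer: <<<<<<< LEFT
foxtrot
=======
golf
>>>>>>> RIGHT
alpha
bravo
charlie
alpha
charlie
alpha
india

Derivation:
Final LEFT:  [foxtrot, alpha, hotel, charlie, alpha, echo, alpha, india]
Final RIGHT: [golf, alpha, bravo, charlie, bravo, charlie, juliet, hotel]
i=0: BASE=hotel L=foxtrot R=golf all differ -> CONFLICT
i=1: L=alpha R=alpha -> agree -> alpha
i=2: L=hotel=BASE, R=bravo -> take RIGHT -> bravo
i=3: L=charlie R=charlie -> agree -> charlie
i=4: L=alpha, R=bravo=BASE -> take LEFT -> alpha
i=5: L=echo=BASE, R=charlie -> take RIGHT -> charlie
i=6: L=alpha, R=juliet=BASE -> take LEFT -> alpha
i=7: L=india, R=hotel=BASE -> take LEFT -> india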